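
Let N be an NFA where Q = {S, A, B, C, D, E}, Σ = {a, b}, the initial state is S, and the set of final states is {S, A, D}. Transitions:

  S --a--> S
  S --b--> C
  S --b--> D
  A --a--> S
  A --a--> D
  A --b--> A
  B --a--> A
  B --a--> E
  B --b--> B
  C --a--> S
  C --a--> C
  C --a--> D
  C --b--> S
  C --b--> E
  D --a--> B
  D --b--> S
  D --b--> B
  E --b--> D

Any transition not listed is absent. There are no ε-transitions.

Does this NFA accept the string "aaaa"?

Yes

Start in {S}.
Read 'a': {S} → {S}.
Read 'a': {S} → {S}.
Read 'a': {S} → {S}.
Read 'a': {S} → {S}.
The final set {S} contains the accepting state S.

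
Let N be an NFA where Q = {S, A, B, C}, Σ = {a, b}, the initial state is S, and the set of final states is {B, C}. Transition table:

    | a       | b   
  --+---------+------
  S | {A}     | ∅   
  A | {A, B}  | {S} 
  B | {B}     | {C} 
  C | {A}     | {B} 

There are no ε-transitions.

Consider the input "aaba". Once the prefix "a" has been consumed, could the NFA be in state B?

No

Start in {S}.
Read 'a': S→{A}; now {A}.
State B is not in {A}.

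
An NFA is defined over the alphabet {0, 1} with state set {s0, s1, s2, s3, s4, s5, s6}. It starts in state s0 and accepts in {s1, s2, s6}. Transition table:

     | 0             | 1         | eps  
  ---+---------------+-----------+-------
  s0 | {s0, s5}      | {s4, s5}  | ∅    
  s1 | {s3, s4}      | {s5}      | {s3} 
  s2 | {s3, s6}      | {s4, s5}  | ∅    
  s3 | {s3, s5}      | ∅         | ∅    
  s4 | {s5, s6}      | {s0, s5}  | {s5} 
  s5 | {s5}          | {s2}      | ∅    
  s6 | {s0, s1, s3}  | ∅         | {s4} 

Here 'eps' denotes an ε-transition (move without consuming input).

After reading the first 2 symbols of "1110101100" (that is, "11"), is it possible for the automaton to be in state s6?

No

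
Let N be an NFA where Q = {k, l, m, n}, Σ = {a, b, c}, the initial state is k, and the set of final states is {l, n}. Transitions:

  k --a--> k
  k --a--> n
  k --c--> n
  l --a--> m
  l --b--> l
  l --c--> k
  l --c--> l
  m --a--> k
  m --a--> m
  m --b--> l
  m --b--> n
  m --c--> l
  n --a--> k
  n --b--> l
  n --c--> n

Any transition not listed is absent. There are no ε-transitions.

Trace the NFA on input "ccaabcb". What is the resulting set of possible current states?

Start in {k}.
Read 'c': {k} → {n}.
Read 'c': {n} → {n}.
Read 'a': {n} → {k}.
Read 'a': {k} → {k, n}.
Read 'b': {k, n} → {l}.
Read 'c': {l} → {k, l}.
Read 'b': {k, l} → {l}.

{l}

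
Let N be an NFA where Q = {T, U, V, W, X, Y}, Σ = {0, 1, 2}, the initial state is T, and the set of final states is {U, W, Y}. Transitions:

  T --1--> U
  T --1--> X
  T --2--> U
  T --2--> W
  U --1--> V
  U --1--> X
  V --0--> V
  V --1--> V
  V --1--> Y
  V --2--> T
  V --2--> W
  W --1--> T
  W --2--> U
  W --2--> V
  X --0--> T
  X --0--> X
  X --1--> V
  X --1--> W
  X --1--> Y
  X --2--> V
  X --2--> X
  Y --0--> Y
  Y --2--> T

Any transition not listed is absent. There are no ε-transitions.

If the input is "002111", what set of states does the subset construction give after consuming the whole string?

Start in {T}.
Read '0': T→∅; now ∅.
The set is empty and remains empty for the remaining 5 symbols.

∅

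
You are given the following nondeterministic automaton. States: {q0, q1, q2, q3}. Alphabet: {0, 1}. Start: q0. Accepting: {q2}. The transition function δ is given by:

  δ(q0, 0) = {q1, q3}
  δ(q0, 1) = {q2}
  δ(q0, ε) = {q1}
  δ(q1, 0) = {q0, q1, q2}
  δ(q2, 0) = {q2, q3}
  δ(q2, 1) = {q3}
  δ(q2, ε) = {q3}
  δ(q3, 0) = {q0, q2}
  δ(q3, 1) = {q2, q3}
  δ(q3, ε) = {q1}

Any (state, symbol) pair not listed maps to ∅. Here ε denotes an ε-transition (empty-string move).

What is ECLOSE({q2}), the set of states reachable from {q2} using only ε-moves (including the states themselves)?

Begin with {q2}.
ε-move q2 → q3; add q3.
ε-move q3 → q1; add q1.

{q1, q2, q3}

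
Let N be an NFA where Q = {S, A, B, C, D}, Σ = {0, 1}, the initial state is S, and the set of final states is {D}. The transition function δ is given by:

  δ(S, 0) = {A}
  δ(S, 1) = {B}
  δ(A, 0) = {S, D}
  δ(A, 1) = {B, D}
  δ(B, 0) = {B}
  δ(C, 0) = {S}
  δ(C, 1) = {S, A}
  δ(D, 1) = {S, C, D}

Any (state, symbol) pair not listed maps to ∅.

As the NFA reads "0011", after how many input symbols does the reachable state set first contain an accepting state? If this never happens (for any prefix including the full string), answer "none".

2

Start in {S}.
Read '0': S→{A}; now {A}.
Read '0': A→{S, D}; now {S, D}.
None of the earlier sets intersect F, but {S, D} does.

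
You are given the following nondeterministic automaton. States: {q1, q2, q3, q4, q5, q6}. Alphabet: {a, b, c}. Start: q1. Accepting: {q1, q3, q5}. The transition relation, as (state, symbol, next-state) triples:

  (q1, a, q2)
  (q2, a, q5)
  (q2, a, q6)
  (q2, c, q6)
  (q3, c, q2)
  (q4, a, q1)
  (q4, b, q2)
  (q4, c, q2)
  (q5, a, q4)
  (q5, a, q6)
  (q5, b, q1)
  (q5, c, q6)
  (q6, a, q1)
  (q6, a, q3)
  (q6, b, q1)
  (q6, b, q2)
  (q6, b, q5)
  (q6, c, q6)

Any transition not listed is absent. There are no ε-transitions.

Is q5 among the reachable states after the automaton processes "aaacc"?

Start in {q1}.
Read 'a': {q1} → {q2}.
Read 'a': {q2} → {q5, q6}.
Read 'a': {q5, q6} → {q1, q3, q4, q6}.
Read 'c': {q1, q3, q4, q6} → {q2, q6}.
Read 'c': {q2, q6} → {q6}.
State q5 is not in {q6}.

No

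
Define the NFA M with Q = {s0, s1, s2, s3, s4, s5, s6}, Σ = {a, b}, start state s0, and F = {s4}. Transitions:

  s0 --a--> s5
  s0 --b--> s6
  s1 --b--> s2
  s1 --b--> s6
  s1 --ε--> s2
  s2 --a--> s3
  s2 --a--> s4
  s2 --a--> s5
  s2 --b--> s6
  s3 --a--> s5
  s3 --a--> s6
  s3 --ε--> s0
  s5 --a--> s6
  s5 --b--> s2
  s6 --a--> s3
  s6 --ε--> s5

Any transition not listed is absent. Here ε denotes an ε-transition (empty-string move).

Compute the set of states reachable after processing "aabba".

Start in {s0}.
Read 'a': {s0} → {s5}.
Read 'a': {s5} → {s5, s6}.
Read 'b': {s5, s6} → {s2}.
Read 'b': {s2} → {s5, s6}.
Read 'a': {s5, s6} → {s0, s3, s5, s6}.

{s0, s3, s5, s6}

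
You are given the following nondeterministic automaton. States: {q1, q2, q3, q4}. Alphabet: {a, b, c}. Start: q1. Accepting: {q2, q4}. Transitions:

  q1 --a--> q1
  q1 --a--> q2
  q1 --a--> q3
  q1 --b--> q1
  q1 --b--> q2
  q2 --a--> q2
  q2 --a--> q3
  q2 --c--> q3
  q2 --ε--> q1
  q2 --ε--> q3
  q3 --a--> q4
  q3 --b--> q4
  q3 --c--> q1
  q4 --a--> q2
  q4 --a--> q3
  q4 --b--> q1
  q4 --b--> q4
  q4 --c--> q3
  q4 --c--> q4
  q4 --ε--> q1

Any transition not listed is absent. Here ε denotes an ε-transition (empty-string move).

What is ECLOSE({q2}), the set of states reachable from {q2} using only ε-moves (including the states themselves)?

Begin with {q2}.
ε-move q2 → q1; add q1.
ε-move q2 → q3; add q3.

{q1, q2, q3}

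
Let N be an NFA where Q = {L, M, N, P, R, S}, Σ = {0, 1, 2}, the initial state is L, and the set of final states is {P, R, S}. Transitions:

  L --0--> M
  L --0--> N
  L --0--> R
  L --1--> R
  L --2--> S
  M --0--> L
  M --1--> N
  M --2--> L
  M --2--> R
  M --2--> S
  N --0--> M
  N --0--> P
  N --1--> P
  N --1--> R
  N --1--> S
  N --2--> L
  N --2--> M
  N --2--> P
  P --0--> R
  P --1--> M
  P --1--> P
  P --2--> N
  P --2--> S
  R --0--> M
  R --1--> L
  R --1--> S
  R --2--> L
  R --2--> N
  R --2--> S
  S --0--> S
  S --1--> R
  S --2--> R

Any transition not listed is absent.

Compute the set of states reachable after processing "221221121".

{L, P, R, S}

Start in {L}.
Read '2': L→{S}; now {S}.
Read '2': S→{R}; now {R}.
Read '1': R→{L, S}; now {L, S}.
Read '2': L→{S}, S→{R}; now {R, S}.
Read '2': R→{L, N, S}, S→{R}; now {L, N, R, S}.
Read '1': L→{R}, N→{P, R, S}, R→{L, S}, S→{R}; now {L, P, R, S}.
Read '1': L→{R}, P→{M, P}, R→{L, S}, S→{R}; now {L, M, P, R, S}.
Read '2': L→{S}, M→{L, R, S}, P→{N, S}, R→{L, N, S}, S→{R}; now {L, N, R, S}.
Read '1': L→{R}, N→{P, R, S}, R→{L, S}, S→{R}; now {L, P, R, S}.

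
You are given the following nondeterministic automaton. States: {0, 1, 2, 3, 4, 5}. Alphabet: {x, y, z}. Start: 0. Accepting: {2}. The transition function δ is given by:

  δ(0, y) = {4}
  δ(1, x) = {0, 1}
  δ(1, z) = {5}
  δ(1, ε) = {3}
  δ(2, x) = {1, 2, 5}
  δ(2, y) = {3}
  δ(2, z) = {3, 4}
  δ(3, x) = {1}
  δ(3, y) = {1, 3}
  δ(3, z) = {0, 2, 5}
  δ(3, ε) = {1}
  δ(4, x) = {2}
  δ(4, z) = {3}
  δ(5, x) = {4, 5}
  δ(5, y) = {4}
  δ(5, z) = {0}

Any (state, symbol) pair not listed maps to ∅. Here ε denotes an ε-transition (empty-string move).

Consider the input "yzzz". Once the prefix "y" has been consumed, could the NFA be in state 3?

Start in {0}.
Read 'y': {0} → {4}.
State 3 is not in {4}.

No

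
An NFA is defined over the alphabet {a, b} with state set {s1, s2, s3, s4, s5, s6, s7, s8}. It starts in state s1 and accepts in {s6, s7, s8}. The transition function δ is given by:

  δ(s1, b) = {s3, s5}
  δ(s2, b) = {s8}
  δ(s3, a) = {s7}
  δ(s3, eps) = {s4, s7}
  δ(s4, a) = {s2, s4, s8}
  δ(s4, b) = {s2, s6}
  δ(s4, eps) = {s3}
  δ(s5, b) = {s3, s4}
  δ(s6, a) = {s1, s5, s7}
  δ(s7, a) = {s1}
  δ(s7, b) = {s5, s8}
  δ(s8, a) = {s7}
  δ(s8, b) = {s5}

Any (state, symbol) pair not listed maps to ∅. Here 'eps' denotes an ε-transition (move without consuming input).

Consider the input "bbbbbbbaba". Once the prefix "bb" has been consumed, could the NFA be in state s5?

Start in {s1}.
Read 'b': {s1} → {s3, s4, s5, s7}.
Read 'b': {s3, s4, s5, s7} → {s2, s3, s4, s5, s6, s7, s8}.
State s5 is in {s2, s3, s4, s5, s6, s7, s8}.

Yes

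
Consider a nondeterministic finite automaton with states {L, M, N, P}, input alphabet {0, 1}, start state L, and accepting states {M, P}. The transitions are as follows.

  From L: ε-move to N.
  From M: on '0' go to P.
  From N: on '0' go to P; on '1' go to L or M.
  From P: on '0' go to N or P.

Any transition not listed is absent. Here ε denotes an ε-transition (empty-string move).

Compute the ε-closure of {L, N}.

{L, N}

Begin with {L, N}.
No ε-moves leave this set, so the closure equals the set itself.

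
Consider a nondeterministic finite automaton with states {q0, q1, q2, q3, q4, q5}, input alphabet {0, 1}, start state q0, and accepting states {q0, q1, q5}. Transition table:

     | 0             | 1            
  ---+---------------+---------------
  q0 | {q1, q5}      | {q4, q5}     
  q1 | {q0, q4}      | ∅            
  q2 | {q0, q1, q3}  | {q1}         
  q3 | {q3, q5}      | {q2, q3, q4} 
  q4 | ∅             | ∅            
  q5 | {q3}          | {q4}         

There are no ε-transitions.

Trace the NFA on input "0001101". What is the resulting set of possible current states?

Start in {q0}.
Read '0': {q0} → {q1, q5}.
Read '0': {q1, q5} → {q0, q3, q4}.
Read '0': {q0, q3, q4} → {q1, q3, q5}.
Read '1': {q1, q3, q5} → {q2, q3, q4}.
Read '1': {q2, q3, q4} → {q1, q2, q3, q4}.
Read '0': {q1, q2, q3, q4} → {q0, q1, q3, q4, q5}.
Read '1': {q0, q1, q3, q4, q5} → {q2, q3, q4, q5}.

{q2, q3, q4, q5}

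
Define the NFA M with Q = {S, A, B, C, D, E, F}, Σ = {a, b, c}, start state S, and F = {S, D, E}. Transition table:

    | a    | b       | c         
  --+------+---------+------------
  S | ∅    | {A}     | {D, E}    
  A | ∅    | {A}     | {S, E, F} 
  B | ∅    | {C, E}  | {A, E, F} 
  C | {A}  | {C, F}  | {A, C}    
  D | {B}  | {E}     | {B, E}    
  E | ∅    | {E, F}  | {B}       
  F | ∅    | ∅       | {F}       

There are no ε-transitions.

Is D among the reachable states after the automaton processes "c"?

Start in {S}.
Read 'c': {S} → {D, E}.
State D is in {D, E}.

Yes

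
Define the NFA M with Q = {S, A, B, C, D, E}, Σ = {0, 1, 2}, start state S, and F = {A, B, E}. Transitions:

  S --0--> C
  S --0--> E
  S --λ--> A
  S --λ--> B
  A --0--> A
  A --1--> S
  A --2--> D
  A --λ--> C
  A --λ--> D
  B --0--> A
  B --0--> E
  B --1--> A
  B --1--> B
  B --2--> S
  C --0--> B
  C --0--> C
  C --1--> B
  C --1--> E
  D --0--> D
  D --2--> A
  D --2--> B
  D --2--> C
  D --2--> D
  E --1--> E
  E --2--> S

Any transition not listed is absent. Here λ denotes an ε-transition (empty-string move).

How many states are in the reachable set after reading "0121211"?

6

Start: ε-closure({S}) = {S, A, B, C, D}.
Read '0': {S, A, B, C, D} → {A, B, C, D, E}.
Read '1': {A, B, C, D, E} → {S, A, B, C, D, E}.
Read '2': {S, A, B, C, D, E} → {S, A, B, C, D}.
Read '1': {S, A, B, C, D} → {S, A, B, C, D, E}.
Read '2': {S, A, B, C, D, E} → {S, A, B, C, D}.
Read '1': {S, A, B, C, D} → {S, A, B, C, D, E}.
Read '1': {S, A, B, C, D, E} → {S, A, B, C, D, E}.
That set has 6 states.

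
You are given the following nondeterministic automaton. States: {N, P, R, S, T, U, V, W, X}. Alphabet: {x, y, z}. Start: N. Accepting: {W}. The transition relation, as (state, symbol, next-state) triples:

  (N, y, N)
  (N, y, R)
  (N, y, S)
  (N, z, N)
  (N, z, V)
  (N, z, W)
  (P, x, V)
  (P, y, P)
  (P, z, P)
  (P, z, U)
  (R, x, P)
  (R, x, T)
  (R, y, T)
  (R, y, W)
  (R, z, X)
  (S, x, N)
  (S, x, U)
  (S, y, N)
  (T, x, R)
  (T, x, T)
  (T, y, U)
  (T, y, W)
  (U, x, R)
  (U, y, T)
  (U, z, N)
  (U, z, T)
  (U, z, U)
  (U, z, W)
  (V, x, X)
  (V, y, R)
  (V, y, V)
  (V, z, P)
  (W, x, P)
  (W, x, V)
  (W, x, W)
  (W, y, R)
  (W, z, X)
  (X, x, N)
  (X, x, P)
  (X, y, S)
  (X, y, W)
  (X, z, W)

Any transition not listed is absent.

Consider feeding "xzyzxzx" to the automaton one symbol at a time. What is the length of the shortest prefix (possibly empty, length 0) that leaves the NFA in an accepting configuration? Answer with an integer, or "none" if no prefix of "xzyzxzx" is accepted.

none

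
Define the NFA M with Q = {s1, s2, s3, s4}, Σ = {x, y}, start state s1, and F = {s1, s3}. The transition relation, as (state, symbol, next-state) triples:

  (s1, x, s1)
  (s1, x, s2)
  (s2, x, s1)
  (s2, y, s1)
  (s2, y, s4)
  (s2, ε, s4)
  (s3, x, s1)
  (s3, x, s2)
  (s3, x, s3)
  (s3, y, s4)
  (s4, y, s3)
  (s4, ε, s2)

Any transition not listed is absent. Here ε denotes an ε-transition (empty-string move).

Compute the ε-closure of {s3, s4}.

Begin with {s3, s4}.
ε-move s4 → s2; add s2.

{s2, s3, s4}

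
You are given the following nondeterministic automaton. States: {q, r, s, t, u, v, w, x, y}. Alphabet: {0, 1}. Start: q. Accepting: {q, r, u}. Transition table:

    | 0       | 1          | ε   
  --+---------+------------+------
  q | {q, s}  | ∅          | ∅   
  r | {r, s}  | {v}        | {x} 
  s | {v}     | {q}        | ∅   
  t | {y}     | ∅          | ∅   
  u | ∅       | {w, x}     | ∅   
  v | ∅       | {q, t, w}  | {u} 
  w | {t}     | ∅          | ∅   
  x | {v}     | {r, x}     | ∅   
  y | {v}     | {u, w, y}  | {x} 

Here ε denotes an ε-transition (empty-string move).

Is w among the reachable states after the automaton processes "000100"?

Start in {q}.
Read '0': {q} → {q, s}.
Read '0': {q, s} → {q, s, u, v}.
Read '0': {q, s, u, v} → {q, s, u, v}.
Read '1': {q, s, u, v} → {q, t, w, x}.
Read '0': {q, t, w, x} → {q, s, t, u, v, x, y}.
Read '0': {q, s, t, u, v, x, y} → {q, s, u, v, x, y}.
State w is not in {q, s, u, v, x, y}.

No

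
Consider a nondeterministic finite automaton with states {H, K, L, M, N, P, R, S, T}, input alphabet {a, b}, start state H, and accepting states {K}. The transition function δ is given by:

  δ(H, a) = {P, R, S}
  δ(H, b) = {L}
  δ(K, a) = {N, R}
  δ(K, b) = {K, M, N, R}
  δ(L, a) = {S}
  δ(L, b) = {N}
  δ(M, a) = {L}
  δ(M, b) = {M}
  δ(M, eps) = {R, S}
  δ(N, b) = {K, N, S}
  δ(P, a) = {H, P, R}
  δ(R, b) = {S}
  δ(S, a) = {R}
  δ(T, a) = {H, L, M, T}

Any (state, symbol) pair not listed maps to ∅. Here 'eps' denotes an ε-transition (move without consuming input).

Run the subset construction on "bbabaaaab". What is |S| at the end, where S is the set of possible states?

Start in {H}.
Read 'b': H→{L}; now {L}.
Read 'b': L→{N}; now {N}.
Read 'a': N→∅; now ∅.
The set is empty and remains empty for the remaining 6 symbols.
That set has 0 states.

0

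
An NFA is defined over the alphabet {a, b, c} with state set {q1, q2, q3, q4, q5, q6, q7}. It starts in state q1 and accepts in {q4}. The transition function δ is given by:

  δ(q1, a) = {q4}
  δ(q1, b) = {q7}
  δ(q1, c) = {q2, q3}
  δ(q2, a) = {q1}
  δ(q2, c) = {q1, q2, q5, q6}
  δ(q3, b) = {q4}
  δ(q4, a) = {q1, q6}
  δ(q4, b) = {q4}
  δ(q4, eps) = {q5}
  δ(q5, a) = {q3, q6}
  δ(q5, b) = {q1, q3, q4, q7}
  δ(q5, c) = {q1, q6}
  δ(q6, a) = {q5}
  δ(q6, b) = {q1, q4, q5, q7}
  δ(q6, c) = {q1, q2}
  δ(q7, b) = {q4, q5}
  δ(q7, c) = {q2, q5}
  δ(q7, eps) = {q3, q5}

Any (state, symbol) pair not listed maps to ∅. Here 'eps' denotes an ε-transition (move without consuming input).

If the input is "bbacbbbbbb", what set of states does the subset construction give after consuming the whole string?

Start in {q1}.
Read 'b': {q1} → {q3, q5, q7}.
Read 'b': {q3, q5, q7} → {q1, q3, q4, q5, q7}.
Read 'a': {q1, q3, q4, q5, q7} → {q1, q3, q4, q5, q6}.
Read 'c': {q1, q3, q4, q5, q6} → {q1, q2, q3, q6}.
Read 'b': {q1, q2, q3, q6} → {q1, q3, q4, q5, q7}.
Read 'b': {q1, q3, q4, q5, q7} → {q1, q3, q4, q5, q7}.
Read 'b': {q1, q3, q4, q5, q7} → {q1, q3, q4, q5, q7}.
Read 'b': {q1, q3, q4, q5, q7} → {q1, q3, q4, q5, q7}.
Read 'b': {q1, q3, q4, q5, q7} → {q1, q3, q4, q5, q7}.
Read 'b': {q1, q3, q4, q5, q7} → {q1, q3, q4, q5, q7}.

{q1, q3, q4, q5, q7}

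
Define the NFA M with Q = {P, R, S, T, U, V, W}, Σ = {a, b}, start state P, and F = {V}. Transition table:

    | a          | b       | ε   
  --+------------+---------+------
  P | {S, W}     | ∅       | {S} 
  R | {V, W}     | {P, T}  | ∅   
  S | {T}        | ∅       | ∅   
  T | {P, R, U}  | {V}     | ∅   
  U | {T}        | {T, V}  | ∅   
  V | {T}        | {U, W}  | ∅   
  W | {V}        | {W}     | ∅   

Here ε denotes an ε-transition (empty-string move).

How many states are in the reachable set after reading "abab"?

Start: ε-closure({P}) = {P, S}.
Read 'a': {P, S} → {S, T, W}.
Read 'b': {S, T, W} → {V, W}.
Read 'a': {V, W} → {T, V}.
Read 'b': {T, V} → {U, V, W}.
That set has 3 states.

3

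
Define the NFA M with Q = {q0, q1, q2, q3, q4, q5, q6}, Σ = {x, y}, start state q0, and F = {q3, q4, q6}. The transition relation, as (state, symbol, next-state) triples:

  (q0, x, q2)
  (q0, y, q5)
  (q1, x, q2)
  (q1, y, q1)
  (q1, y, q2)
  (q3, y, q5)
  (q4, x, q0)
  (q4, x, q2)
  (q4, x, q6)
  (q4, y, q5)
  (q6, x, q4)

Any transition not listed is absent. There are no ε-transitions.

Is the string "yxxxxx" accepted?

No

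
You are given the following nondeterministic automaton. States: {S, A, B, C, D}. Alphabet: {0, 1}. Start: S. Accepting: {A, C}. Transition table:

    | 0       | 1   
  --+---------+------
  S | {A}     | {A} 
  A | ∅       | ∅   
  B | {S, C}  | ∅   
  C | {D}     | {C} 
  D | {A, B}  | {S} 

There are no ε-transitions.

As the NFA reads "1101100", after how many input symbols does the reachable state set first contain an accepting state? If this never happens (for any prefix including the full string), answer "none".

1

Start in {S}.
Read '1': S→{A}; now {A}.
None of the earlier sets intersect F, but {A} does.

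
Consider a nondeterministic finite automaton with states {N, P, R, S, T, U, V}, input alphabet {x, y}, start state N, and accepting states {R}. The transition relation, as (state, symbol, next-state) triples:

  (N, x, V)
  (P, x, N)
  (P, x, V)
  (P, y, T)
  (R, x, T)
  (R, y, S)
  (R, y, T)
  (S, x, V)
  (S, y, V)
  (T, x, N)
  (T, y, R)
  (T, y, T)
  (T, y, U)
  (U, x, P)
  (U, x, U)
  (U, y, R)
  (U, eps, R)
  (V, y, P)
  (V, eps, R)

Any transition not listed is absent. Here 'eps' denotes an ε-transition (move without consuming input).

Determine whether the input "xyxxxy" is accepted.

Yes

Start in {N}.
Read 'x': N→{V}; union {V}; ε-closure = {R, V}.
Read 'y': R→{S, T}, V→{P}; now {P, S, T}.
Read 'x': P→{N, V}, S→{V}, T→{N}; union {N, V}; ε-closure = {N, R, V}.
Read 'x': N→{V}, R→{T}, V→∅; union {T, V}; ε-closure = {R, T, V}.
Read 'x': R→{T}, T→{N}, V→∅; now {N, T}.
Read 'y': N→∅, T→{R, T, U}; now {R, T, U}.
The final set {R, T, U} contains the accepting state R.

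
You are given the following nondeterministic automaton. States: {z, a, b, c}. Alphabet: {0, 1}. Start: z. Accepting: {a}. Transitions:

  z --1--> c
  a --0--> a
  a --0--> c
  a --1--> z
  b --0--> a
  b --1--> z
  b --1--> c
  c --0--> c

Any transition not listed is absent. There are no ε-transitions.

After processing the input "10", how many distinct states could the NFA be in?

Start in {z}.
Read '1': z→{c}; now {c}.
Read '0': c→{c}; now {c}.
That set has 1 state.

1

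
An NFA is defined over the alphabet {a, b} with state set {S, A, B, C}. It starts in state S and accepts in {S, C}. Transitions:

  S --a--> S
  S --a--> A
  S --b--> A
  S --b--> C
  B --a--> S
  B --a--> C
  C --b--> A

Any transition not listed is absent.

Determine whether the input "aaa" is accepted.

Start in {S}.
Read 'a': {S} → {S, A}.
Read 'a': {S, A} → {S, A}.
Read 'a': {S, A} → {S, A}.
The final set {S, A} contains the accepting state S.

Yes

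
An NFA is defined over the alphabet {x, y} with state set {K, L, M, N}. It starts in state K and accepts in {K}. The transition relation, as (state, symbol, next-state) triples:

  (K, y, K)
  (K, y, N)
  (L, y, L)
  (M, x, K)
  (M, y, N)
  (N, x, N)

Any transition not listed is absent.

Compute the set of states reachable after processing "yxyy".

∅

Start in {K}.
Read 'y': K→{K, N}; now {K, N}.
Read 'x': K→∅, N→{N}; now {N}.
Read 'y': N→∅; now ∅.
The set is empty and remains empty for the remaining 1 symbol.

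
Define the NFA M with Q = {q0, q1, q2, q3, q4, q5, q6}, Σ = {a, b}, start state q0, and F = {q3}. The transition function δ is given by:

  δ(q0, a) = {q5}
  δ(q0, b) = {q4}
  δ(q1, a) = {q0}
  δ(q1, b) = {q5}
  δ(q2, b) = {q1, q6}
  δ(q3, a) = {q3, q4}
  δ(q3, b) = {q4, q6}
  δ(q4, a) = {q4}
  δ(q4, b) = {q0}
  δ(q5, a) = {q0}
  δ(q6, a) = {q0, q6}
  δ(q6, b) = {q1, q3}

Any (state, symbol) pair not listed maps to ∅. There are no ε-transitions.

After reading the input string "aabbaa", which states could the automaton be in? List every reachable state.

Start in {q0}.
Read 'a': q0→{q5}; now {q5}.
Read 'a': q5→{q0}; now {q0}.
Read 'b': q0→{q4}; now {q4}.
Read 'b': q4→{q0}; now {q0}.
Read 'a': q0→{q5}; now {q5}.
Read 'a': q5→{q0}; now {q0}.

{q0}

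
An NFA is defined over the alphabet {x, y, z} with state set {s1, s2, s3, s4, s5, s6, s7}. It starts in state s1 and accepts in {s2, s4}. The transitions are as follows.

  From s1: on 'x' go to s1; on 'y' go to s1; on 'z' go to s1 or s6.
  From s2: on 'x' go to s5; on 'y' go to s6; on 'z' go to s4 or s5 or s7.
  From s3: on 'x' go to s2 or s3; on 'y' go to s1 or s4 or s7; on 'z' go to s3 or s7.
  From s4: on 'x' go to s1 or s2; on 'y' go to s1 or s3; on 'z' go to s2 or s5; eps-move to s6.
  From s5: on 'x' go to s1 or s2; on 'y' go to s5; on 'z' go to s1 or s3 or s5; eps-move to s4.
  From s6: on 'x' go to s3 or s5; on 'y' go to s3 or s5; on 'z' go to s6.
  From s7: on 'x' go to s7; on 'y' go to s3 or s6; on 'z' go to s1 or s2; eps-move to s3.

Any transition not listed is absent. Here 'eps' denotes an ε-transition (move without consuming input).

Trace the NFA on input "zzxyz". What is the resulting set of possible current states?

Start in {s1}.
Read 'z': s1→{s1, s6}; now {s1, s6}.
Read 'z': s1→{s1, s6}, s6→{s6}; now {s1, s6}.
Read 'x': s1→{s1}, s6→{s3, s5}; union {s1, s3, s5}; ε-closure = {s1, s3, s4, s5, s6}.
Read 'y': s1→{s1}, s3→{s1, s4, s7}, s4→{s1, s3}, s5→{s5}, s6→{s3, s5}; union {s1, s3, s4, s5, s7}; ε-closure = {s1, s3, s4, s5, s6, s7}.
Read 'z': s1→{s1, s6}, s3→{s3, s7}, s4→{s2, s5}, s5→{s1, s3, s5}, s6→{s6}, s7→{s1, s2}; union {s1, s2, s3, s5, s6, s7}; ε-closure = {s1, s2, s3, s4, s5, s6, s7}.

{s1, s2, s3, s4, s5, s6, s7}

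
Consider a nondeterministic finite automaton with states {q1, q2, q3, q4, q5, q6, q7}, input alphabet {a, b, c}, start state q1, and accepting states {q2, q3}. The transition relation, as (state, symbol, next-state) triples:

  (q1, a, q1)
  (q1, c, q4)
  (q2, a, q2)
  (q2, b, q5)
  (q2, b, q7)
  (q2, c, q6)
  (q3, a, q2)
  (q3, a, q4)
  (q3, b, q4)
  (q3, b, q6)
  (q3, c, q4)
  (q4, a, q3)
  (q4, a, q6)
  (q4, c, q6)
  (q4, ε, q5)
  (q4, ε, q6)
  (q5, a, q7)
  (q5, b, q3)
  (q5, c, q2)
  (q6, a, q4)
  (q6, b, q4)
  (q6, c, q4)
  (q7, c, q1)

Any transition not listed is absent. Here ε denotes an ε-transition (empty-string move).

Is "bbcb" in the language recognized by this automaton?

No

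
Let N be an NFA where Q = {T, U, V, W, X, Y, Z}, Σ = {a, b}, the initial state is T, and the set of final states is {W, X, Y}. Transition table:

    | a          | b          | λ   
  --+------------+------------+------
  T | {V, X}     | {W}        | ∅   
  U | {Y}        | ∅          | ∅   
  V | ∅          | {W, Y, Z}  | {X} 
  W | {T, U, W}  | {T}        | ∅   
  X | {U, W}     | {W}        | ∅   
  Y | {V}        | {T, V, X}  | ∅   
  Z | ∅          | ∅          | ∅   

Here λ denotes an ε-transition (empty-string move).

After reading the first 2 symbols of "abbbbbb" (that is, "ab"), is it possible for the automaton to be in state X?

Start in {T}.
Read 'a': {T} → {V, X}.
Read 'b': {V, X} → {W, Y, Z}.
State X is not in {W, Y, Z}.

No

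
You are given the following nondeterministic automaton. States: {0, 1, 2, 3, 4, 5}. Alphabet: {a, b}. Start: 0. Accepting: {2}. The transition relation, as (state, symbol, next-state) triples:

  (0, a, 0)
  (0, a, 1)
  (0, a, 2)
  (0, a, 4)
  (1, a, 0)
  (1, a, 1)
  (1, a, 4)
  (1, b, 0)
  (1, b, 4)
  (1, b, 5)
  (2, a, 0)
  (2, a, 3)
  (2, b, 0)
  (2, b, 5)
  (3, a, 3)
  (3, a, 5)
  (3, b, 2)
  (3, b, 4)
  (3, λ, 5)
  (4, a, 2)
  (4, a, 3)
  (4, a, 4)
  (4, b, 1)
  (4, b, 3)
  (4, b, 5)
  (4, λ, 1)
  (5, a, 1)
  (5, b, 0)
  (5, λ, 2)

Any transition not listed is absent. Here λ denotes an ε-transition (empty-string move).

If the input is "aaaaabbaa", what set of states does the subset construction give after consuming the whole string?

{0, 1, 2, 3, 4, 5}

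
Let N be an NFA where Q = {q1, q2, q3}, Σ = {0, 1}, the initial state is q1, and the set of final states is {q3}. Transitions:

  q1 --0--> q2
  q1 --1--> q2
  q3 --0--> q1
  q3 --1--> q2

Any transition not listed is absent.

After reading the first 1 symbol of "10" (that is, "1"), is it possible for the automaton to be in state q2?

Yes

Start in {q1}.
Read '1': {q1} → {q2}.
State q2 is in {q2}.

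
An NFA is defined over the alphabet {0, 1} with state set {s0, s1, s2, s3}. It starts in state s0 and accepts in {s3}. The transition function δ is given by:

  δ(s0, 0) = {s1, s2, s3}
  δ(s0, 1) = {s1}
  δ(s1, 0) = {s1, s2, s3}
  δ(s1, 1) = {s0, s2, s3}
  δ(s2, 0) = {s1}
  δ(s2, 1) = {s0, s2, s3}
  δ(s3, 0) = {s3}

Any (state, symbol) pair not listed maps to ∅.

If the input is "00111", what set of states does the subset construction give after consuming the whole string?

{s0, s1, s2, s3}

Start in {s0}.
Read '0': s0→{s1, s2, s3}; now {s1, s2, s3}.
Read '0': s1→{s1, s2, s3}, s2→{s1}, s3→{s3}; now {s1, s2, s3}.
Read '1': s1→{s0, s2, s3}, s2→{s0, s2, s3}, s3→∅; now {s0, s2, s3}.
Read '1': s0→{s1}, s2→{s0, s2, s3}, s3→∅; now {s0, s1, s2, s3}.
Read '1': s0→{s1}, s1→{s0, s2, s3}, s2→{s0, s2, s3}, s3→∅; now {s0, s1, s2, s3}.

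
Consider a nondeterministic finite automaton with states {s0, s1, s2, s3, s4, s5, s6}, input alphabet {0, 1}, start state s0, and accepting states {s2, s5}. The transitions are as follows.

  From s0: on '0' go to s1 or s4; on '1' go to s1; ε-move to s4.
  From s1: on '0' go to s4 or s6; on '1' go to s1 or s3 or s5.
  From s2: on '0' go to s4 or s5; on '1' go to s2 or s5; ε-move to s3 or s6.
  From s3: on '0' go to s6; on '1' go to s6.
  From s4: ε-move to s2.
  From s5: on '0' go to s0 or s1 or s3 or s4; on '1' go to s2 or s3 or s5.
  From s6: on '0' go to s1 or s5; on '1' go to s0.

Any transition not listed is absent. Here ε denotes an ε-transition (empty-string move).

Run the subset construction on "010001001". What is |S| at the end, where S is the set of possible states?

Start: ε-closure({s0}) = {s0, s2, s3, s4, s6}.
Read '0': {s0, s2, s3, s4, s6} → {s1, s2, s3, s4, s5, s6}.
Read '1': {s1, s2, s3, s4, s5, s6} → {s0, s1, s2, s3, s4, s5, s6}.
Read '0': {s0, s1, s2, s3, s4, s5, s6} → {s0, s1, s2, s3, s4, s5, s6}.
Read '0': {s0, s1, s2, s3, s4, s5, s6} → {s0, s1, s2, s3, s4, s5, s6}.
Read '0': {s0, s1, s2, s3, s4, s5, s6} → {s0, s1, s2, s3, s4, s5, s6}.
Read '1': {s0, s1, s2, s3, s4, s5, s6} → {s0, s1, s2, s3, s4, s5, s6}.
Read '0': {s0, s1, s2, s3, s4, s5, s6} → {s0, s1, s2, s3, s4, s5, s6}.
Read '0': {s0, s1, s2, s3, s4, s5, s6} → {s0, s1, s2, s3, s4, s5, s6}.
Read '1': {s0, s1, s2, s3, s4, s5, s6} → {s0, s1, s2, s3, s4, s5, s6}.
That set has 7 states.

7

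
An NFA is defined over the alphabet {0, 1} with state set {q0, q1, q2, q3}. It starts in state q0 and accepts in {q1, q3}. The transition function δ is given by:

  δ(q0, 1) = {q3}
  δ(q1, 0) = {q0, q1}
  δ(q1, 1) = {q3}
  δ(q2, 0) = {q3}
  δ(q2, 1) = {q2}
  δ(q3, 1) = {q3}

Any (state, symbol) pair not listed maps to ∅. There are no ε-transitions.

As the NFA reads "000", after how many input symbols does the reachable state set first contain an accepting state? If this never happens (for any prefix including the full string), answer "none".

none

Start in {q0}.
Read '0': q0→∅; now ∅.
The set is empty and remains empty for the remaining 2 symbols.
No reachable set along the way intersects F.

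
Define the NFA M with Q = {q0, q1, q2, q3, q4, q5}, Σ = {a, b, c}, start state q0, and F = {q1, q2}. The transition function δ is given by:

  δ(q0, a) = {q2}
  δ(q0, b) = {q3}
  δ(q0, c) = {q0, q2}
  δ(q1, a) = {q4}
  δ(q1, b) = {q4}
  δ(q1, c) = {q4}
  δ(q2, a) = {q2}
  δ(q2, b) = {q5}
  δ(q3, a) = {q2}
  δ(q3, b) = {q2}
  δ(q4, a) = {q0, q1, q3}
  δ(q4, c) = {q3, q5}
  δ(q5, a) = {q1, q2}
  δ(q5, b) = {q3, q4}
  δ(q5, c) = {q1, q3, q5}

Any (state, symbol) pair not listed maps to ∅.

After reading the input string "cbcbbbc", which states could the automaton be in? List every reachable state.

{q1, q3, q5}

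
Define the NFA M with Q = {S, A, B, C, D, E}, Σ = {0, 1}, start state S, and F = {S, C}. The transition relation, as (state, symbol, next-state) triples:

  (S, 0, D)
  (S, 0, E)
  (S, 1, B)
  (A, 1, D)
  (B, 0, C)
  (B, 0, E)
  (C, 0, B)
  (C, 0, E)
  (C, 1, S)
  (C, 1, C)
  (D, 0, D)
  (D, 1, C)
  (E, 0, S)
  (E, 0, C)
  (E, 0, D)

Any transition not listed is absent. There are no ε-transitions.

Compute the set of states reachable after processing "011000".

{S, B, C, D, E}

Start in {S}.
Read '0': {S} → {D, E}.
Read '1': {D, E} → {C}.
Read '1': {C} → {S, C}.
Read '0': {S, C} → {B, D, E}.
Read '0': {B, D, E} → {S, C, D, E}.
Read '0': {S, C, D, E} → {S, B, C, D, E}.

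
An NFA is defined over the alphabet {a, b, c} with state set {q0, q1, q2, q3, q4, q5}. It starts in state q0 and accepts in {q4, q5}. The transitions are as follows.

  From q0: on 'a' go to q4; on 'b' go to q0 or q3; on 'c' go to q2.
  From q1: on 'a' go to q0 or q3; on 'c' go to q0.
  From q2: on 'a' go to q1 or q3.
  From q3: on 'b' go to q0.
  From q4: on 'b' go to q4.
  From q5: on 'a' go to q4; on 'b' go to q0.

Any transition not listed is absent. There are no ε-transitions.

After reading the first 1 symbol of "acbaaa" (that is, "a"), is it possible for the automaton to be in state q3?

Start in {q0}.
Read 'a': {q0} → {q4}.
State q3 is not in {q4}.

No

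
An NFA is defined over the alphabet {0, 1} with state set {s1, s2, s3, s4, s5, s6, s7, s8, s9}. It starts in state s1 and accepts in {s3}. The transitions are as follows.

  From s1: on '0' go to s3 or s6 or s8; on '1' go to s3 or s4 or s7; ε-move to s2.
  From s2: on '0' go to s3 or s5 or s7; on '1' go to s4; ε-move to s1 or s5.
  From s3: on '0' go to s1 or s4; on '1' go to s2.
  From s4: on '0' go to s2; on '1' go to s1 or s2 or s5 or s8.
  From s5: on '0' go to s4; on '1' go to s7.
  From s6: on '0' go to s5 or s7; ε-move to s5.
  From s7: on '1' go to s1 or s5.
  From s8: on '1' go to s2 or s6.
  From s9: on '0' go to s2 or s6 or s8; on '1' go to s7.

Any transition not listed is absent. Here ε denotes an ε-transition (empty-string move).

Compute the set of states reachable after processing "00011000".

Start: ε-closure({s1}) = {s1, s2, s5}.
Read '0': s1→{s3, s6, s8}, s2→{s3, s5, s7}, s5→{s4}; now {s3, s4, s5, s6, s7, s8}.
Read '0': s3→{s1, s4}, s4→{s2}, s5→{s4}, s6→{s5, s7}, s7→∅, s8→∅; now {s1, s2, s4, s5, s7}.
Read '0': s1→{s3, s6, s8}, s2→{s3, s5, s7}, s4→{s2}, s5→{s4}, s7→∅; union {s2, s3, s4, s5, s6, s7, s8}; ε-closure = {s1, s2, s3, s4, s5, s6, s7, s8}.
Read '1': s1→{s3, s4, s7}, s2→{s4}, s3→{s2}, s4→{s1, s2, s5, s8}, s5→{s7}, s6→∅, s7→{s1, s5}, s8→{s2, s6}; now {s1, s2, s3, s4, s5, s6, s7, s8}.
Read '1': s1→{s3, s4, s7}, s2→{s4}, s3→{s2}, s4→{s1, s2, s5, s8}, s5→{s7}, s6→∅, s7→{s1, s5}, s8→{s2, s6}; now {s1, s2, s3, s4, s5, s6, s7, s8}.
Read '0': s1→{s3, s6, s8}, s2→{s3, s5, s7}, s3→{s1, s4}, s4→{s2}, s5→{s4}, s6→{s5, s7}, s7→∅, s8→∅; now {s1, s2, s3, s4, s5, s6, s7, s8}.
Read '0': s1→{s3, s6, s8}, s2→{s3, s5, s7}, s3→{s1, s4}, s4→{s2}, s5→{s4}, s6→{s5, s7}, s7→∅, s8→∅; now {s1, s2, s3, s4, s5, s6, s7, s8}.
Read '0': s1→{s3, s6, s8}, s2→{s3, s5, s7}, s3→{s1, s4}, s4→{s2}, s5→{s4}, s6→{s5, s7}, s7→∅, s8→∅; now {s1, s2, s3, s4, s5, s6, s7, s8}.

{s1, s2, s3, s4, s5, s6, s7, s8}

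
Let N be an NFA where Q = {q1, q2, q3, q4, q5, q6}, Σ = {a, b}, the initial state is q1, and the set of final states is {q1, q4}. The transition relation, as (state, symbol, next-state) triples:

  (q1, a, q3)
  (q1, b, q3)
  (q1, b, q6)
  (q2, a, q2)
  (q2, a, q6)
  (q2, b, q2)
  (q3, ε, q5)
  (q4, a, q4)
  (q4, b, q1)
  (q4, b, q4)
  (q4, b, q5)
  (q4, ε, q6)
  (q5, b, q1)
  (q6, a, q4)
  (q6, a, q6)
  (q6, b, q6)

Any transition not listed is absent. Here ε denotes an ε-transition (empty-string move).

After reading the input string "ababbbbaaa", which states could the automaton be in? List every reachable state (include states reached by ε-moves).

Start in {q1}.
Read 'a': q1→{q3}; union {q3}; ε-closure = {q3, q5}.
Read 'b': q3→∅, q5→{q1}; now {q1}.
Read 'a': q1→{q3}; union {q3}; ε-closure = {q3, q5}.
Read 'b': q3→∅, q5→{q1}; now {q1}.
Read 'b': q1→{q3, q6}; union {q3, q6}; ε-closure = {q3, q5, q6}.
Read 'b': q3→∅, q5→{q1}, q6→{q6}; now {q1, q6}.
Read 'b': q1→{q3, q6}, q6→{q6}; union {q3, q6}; ε-closure = {q3, q5, q6}.
Read 'a': q3→∅, q5→∅, q6→{q4, q6}; now {q4, q6}.
Read 'a': q4→{q4}, q6→{q4, q6}; now {q4, q6}.
Read 'a': q4→{q4}, q6→{q4, q6}; now {q4, q6}.

{q4, q6}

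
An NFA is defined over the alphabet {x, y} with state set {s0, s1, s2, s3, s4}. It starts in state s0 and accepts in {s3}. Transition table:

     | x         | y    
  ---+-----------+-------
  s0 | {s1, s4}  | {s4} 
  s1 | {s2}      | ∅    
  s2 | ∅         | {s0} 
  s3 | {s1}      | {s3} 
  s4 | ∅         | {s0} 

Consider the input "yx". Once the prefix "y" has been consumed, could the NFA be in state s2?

Start in {s0}.
Read 'y': {s0} → {s4}.
State s2 is not in {s4}.

No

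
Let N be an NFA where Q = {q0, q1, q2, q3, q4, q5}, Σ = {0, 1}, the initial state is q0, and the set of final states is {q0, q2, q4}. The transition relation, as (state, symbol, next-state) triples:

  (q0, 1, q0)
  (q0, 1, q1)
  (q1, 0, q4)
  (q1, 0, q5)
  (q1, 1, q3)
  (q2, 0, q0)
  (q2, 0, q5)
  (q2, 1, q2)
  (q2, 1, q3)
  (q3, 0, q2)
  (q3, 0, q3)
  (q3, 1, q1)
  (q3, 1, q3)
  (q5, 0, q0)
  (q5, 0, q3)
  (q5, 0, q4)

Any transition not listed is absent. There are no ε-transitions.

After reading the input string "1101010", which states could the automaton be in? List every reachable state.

Start in {q0}.
Read '1': q0→{q0, q1}; now {q0, q1}.
Read '1': q0→{q0, q1}, q1→{q3}; now {q0, q1, q3}.
Read '0': q0→∅, q1→{q4, q5}, q3→{q2, q3}; now {q2, q3, q4, q5}.
Read '1': q2→{q2, q3}, q3→{q1, q3}, q4→∅, q5→∅; now {q1, q2, q3}.
Read '0': q1→{q4, q5}, q2→{q0, q5}, q3→{q2, q3}; now {q0, q2, q3, q4, q5}.
Read '1': q0→{q0, q1}, q2→{q2, q3}, q3→{q1, q3}, q4→∅, q5→∅; now {q0, q1, q2, q3}.
Read '0': q0→∅, q1→{q4, q5}, q2→{q0, q5}, q3→{q2, q3}; now {q0, q2, q3, q4, q5}.

{q0, q2, q3, q4, q5}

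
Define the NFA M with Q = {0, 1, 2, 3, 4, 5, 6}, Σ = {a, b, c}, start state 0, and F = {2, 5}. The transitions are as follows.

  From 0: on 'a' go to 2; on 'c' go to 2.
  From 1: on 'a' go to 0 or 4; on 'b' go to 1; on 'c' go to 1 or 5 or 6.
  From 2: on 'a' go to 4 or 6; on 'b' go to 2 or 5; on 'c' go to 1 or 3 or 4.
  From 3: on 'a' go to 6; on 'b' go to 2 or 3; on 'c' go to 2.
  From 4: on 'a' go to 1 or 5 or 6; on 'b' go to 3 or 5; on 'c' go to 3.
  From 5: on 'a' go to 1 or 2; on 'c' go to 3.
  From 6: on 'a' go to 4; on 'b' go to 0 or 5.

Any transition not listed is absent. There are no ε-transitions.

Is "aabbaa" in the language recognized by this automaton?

Yes

Start in {0}.
Read 'a': {0} → {2}.
Read 'a': {2} → {4, 6}.
Read 'b': {4, 6} → {0, 3, 5}.
Read 'b': {0, 3, 5} → {2, 3}.
Read 'a': {2, 3} → {4, 6}.
Read 'a': {4, 6} → {1, 4, 5, 6}.
The final set {1, 4, 5, 6} contains the accepting state 5.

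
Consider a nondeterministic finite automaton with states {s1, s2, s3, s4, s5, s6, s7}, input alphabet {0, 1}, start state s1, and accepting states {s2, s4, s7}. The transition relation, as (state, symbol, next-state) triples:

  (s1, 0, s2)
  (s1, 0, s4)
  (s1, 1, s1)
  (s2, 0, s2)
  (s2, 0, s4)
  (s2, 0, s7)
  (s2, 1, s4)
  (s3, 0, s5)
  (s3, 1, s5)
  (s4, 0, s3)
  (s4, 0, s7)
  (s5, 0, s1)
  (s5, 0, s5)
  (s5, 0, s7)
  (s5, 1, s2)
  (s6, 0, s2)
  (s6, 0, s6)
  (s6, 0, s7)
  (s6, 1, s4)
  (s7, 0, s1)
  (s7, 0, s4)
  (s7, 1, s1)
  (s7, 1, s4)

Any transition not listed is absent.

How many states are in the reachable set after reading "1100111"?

2

Start in {s1}.
Read '1': {s1} → {s1}.
Read '1': {s1} → {s1}.
Read '0': {s1} → {s2, s4}.
Read '0': {s2, s4} → {s2, s3, s4, s7}.
Read '1': {s2, s3, s4, s7} → {s1, s4, s5}.
Read '1': {s1, s4, s5} → {s1, s2}.
Read '1': {s1, s2} → {s1, s4}.
That set has 2 states.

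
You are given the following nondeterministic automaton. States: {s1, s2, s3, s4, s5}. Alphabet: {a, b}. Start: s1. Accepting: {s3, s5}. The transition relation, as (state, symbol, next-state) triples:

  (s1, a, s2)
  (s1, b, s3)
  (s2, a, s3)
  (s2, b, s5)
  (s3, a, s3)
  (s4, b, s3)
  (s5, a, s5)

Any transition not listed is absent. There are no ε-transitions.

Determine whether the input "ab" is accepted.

Yes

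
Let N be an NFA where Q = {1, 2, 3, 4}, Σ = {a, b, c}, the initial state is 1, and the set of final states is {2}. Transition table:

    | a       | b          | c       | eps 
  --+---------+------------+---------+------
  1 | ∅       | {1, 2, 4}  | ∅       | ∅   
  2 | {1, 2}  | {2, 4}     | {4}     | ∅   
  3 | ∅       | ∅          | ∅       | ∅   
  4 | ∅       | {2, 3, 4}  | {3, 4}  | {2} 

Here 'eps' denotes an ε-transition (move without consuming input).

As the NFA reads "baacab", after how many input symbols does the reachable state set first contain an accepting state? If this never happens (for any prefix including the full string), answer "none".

Start in {1}.
Read 'b': {1} → {1, 2, 4}.
None of the earlier sets intersect F, but {1, 2, 4} does.

1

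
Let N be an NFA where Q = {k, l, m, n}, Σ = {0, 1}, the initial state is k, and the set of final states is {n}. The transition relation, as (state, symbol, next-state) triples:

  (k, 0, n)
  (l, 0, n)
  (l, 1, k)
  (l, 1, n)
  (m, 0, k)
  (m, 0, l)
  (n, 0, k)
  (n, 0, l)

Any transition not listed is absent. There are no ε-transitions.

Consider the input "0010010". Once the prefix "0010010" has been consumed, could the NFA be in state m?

Start in {k}.
Read '0': k→{n}; now {n}.
Read '0': n→{k, l}; now {k, l}.
Read '1': k→∅, l→{k, n}; now {k, n}.
Read '0': k→{n}, n→{k, l}; now {k, l, n}.
Read '0': k→{n}, l→{n}, n→{k, l}; now {k, l, n}.
Read '1': k→∅, l→{k, n}, n→∅; now {k, n}.
Read '0': k→{n}, n→{k, l}; now {k, l, n}.
State m is not in {k, l, n}.

No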